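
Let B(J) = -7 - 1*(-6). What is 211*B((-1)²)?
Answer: -211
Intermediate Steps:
B(J) = -1 (B(J) = -7 + 6 = -1)
211*B((-1)²) = 211*(-1) = -211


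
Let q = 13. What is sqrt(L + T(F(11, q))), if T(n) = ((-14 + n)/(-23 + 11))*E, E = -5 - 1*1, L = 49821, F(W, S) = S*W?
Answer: sqrt(199542)/2 ≈ 223.35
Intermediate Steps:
E = -6 (E = -5 - 1 = -6)
T(n) = -7 + n/2 (T(n) = ((-14 + n)/(-23 + 11))*(-6) = ((-14 + n)/(-12))*(-6) = ((-14 + n)*(-1/12))*(-6) = (7/6 - n/12)*(-6) = -7 + n/2)
sqrt(L + T(F(11, q))) = sqrt(49821 + (-7 + (13*11)/2)) = sqrt(49821 + (-7 + (1/2)*143)) = sqrt(49821 + (-7 + 143/2)) = sqrt(49821 + 129/2) = sqrt(99771/2) = sqrt(199542)/2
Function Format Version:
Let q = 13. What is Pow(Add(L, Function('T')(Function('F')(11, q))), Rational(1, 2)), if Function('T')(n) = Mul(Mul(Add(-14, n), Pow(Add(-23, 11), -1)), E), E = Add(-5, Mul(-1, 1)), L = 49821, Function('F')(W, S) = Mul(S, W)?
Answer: Mul(Rational(1, 2), Pow(199542, Rational(1, 2))) ≈ 223.35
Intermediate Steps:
E = -6 (E = Add(-5, -1) = -6)
Function('T')(n) = Add(-7, Mul(Rational(1, 2), n)) (Function('T')(n) = Mul(Mul(Add(-14, n), Pow(Add(-23, 11), -1)), -6) = Mul(Mul(Add(-14, n), Pow(-12, -1)), -6) = Mul(Mul(Add(-14, n), Rational(-1, 12)), -6) = Mul(Add(Rational(7, 6), Mul(Rational(-1, 12), n)), -6) = Add(-7, Mul(Rational(1, 2), n)))
Pow(Add(L, Function('T')(Function('F')(11, q))), Rational(1, 2)) = Pow(Add(49821, Add(-7, Mul(Rational(1, 2), Mul(13, 11)))), Rational(1, 2)) = Pow(Add(49821, Add(-7, Mul(Rational(1, 2), 143))), Rational(1, 2)) = Pow(Add(49821, Add(-7, Rational(143, 2))), Rational(1, 2)) = Pow(Add(49821, Rational(129, 2)), Rational(1, 2)) = Pow(Rational(99771, 2), Rational(1, 2)) = Mul(Rational(1, 2), Pow(199542, Rational(1, 2)))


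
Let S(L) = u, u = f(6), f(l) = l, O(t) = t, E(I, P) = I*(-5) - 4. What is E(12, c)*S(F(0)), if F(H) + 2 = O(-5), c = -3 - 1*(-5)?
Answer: -384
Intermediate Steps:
c = 2 (c = -3 + 5 = 2)
E(I, P) = -4 - 5*I (E(I, P) = -5*I - 4 = -4 - 5*I)
F(H) = -7 (F(H) = -2 - 5 = -7)
u = 6
S(L) = 6
E(12, c)*S(F(0)) = (-4 - 5*12)*6 = (-4 - 60)*6 = -64*6 = -384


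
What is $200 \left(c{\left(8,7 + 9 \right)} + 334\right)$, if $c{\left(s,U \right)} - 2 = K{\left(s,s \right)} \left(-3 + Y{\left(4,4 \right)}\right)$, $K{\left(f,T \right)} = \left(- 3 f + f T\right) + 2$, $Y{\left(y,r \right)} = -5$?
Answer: $0$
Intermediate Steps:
$K{\left(f,T \right)} = 2 - 3 f + T f$ ($K{\left(f,T \right)} = \left(- 3 f + T f\right) + 2 = 2 - 3 f + T f$)
$c{\left(s,U \right)} = -14 - 8 s^{2} + 24 s$ ($c{\left(s,U \right)} = 2 + \left(2 - 3 s + s s\right) \left(-3 - 5\right) = 2 + \left(2 - 3 s + s^{2}\right) \left(-8\right) = 2 + \left(2 + s^{2} - 3 s\right) \left(-8\right) = 2 - \left(16 - 24 s + 8 s^{2}\right) = -14 - 8 s^{2} + 24 s$)
$200 \left(c{\left(8,7 + 9 \right)} + 334\right) = 200 \left(\left(-14 - 8 \cdot 8^{2} + 24 \cdot 8\right) + 334\right) = 200 \left(\left(-14 - 512 + 192\right) + 334\right) = 200 \left(-334 + 334\right) = 200 \cdot 0 = 0$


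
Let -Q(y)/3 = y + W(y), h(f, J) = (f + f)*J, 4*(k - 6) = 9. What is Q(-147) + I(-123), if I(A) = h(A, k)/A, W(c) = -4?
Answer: 939/2 ≈ 469.50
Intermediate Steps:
k = 33/4 (k = 6 + (¼)*9 = 6 + 9/4 = 33/4 ≈ 8.2500)
h(f, J) = 2*J*f (h(f, J) = (2*f)*J = 2*J*f)
Q(y) = 12 - 3*y (Q(y) = -3*(y - 4) = -3*(-4 + y) = 12 - 3*y)
I(A) = 33/2 (I(A) = (2*(33/4)*A)/A = (33*A/2)/A = 33/2)
Q(-147) + I(-123) = (12 - 3*(-147)) + 33/2 = (12 + 441) + 33/2 = 453 + 33/2 = 939/2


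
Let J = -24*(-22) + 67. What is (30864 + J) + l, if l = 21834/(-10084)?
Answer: 158605361/5042 ≈ 31457.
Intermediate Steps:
J = 595 (J = 528 + 67 = 595)
l = -10917/5042 (l = 21834*(-1/10084) = -10917/5042 ≈ -2.1652)
(30864 + J) + l = (30864 + 595) - 10917/5042 = 31459 - 10917/5042 = 158605361/5042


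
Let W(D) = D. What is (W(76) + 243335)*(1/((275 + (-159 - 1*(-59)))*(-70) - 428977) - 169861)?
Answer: -18242987369497128/441227 ≈ -4.1346e+10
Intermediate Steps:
(W(76) + 243335)*(1/((275 + (-159 - 1*(-59)))*(-70) - 428977) - 169861) = (76 + 243335)*(1/((275 + (-159 - 1*(-59)))*(-70) - 428977) - 169861) = 243411*(1/((275 + (-159 + 59))*(-70) - 428977) - 169861) = 243411*(1/((275 - 100)*(-70) - 428977) - 169861) = 243411*(1/(175*(-70) - 428977) - 169861) = 243411*(1/(-12250 - 428977) - 169861) = 243411*(1/(-441227) - 169861) = 243411*(-1/441227 - 169861) = 243411*(-74947259448/441227) = -18242987369497128/441227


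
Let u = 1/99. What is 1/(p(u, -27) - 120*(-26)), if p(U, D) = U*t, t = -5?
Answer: 99/308875 ≈ 0.00032052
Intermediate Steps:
u = 1/99 ≈ 0.010101
p(U, D) = -5*U (p(U, D) = U*(-5) = -5*U)
1/(p(u, -27) - 120*(-26)) = 1/(-5*1/99 - 120*(-26)) = 1/(-5/99 + 3120) = 1/(308875/99) = 99/308875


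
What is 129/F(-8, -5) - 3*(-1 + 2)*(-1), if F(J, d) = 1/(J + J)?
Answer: -2061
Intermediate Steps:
F(J, d) = 1/(2*J)
129/F(-8, -5) - 3*(-1 + 2)*(-1) = 129/(((½)/(-8))) - 3*(-1 + 2)*(-1) = 129/(((½)*(-⅛))) - 3*(-1) = 129/(-1/16) - 3*(-1) = 129*(-16) + 3 = -2064 + 3 = -2061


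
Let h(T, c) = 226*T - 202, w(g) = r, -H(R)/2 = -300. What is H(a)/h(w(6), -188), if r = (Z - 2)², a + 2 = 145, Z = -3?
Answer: 25/227 ≈ 0.11013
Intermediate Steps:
a = 143 (a = -2 + 145 = 143)
H(R) = 600 (H(R) = -2*(-300) = 600)
r = 25 (r = (-3 - 2)² = (-5)² = 25)
w(g) = 25
h(T, c) = -202 + 226*T
H(a)/h(w(6), -188) = 600/(-202 + 226*25) = 600/(-202 + 5650) = 600/5448 = 600*(1/5448) = 25/227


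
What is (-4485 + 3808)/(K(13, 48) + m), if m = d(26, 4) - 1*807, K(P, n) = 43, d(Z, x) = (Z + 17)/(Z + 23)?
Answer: 33173/37393 ≈ 0.88715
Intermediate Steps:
d(Z, x) = (17 + Z)/(23 + Z)
m = -39500/49 (m = (17 + 26)/(23 + 26) - 1*807 = 43/49 - 807 = -39500/49 ≈ -806.12)
(-4485 + 3808)/(K(13, 48) + m) = (-4485 + 3808)/(43 - 39500/49) = -677/(-37393/49) = -677*(-49/37393) = 33173/37393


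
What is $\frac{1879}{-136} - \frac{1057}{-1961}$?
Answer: $- \frac{3540967}{266696} \approx -13.277$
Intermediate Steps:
$\frac{1879}{-136} - \frac{1057}{-1961} = 1879 \left(- \frac{1}{136}\right) - - \frac{1057}{1961} = - \frac{1879}{136} + \frac{1057}{1961} = - \frac{3540967}{266696}$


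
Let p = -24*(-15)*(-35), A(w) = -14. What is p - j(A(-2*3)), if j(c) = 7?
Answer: -12607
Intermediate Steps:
p = -12600 (p = 360*(-35) = -12600)
p - j(A(-2*3)) = -12600 - 1*7 = -12600 - 7 = -12607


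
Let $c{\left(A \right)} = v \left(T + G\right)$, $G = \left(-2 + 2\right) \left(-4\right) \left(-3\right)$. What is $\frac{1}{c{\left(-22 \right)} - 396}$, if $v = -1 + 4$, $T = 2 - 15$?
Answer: $- \frac{1}{435} \approx -0.0022989$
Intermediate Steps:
$T = -13$ ($T = 2 - 15 = -13$)
$v = 3$
$G = 0$ ($G = 0 \left(-4\right) \left(-3\right) = 0 \left(-3\right) = 0$)
$c{\left(A \right)} = -39$ ($c{\left(A \right)} = 3 \left(-13 + 0\right) = 3 \left(-13\right) = -39$)
$\frac{1}{c{\left(-22 \right)} - 396} = \frac{1}{-39 - 396} = \frac{1}{-435} = - \frac{1}{435}$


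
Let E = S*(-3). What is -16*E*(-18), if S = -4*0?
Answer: 0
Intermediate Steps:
S = 0
E = 0 (E = 0*(-3) = 0)
-16*E*(-18) = -16*0*(-18) = 0*(-18) = 0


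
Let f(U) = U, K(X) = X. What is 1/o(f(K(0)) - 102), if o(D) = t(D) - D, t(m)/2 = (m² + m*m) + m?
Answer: 1/41514 ≈ 2.4088e-5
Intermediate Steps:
t(m) = 2*m + 4*m² (t(m) = 2*((m² + m*m) + m) = 2*((m² + m²) + m) = 2*(2*m² + m) = 2*(m + 2*m²) = 2*m + 4*m²)
o(D) = -D + 2*D*(1 + 2*D) (o(D) = 2*D*(1 + 2*D) - D = -D + 2*D*(1 + 2*D))
1/o(f(K(0)) - 102) = 1/((0 - 102)*(1 + 4*(0 - 102))) = 1/(-102*(1 + 4*(-102))) = 1/(-102*(1 - 408)) = 1/(-102*(-407)) = 1/41514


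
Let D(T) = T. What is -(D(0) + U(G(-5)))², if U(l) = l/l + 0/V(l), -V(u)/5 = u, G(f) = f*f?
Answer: -1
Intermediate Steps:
G(f) = f²
V(u) = -5*u
U(l) = 1 (U(l) = l/l + 0/((-5*l)) = 1 + 0*(-1/(5*l)) = 1 + 0 = 1)
-(D(0) + U(G(-5)))² = -(0 + 1)² = -1*1² = -1*1 = -1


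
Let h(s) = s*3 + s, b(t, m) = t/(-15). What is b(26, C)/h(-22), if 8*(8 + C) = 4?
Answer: 13/660 ≈ 0.019697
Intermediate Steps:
C = -15/2 (C = -8 + (1/8)*4 = -8 + 1/2 = -15/2 ≈ -7.5000)
b(t, m) = -t/15 (b(t, m) = t*(-1/15) = -t/15)
h(s) = 4*s (h(s) = 3*s + s = 4*s)
b(26, C)/h(-22) = (-1/15*26)/((4*(-22))) = -26/15/(-88) = -26/15*(-1/88) = 13/660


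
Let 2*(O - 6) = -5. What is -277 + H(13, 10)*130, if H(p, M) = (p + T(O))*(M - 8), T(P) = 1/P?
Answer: 22241/7 ≈ 3177.3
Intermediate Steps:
O = 7/2 (O = 6 + (1/2)*(-5) = 6 - 5/2 = 7/2 ≈ 3.5000)
T(P) = 1/P
H(p, M) = (-8 + M)*(2/7 + p) (H(p, M) = (p + 1/(7/2))*(M - 8) = (p + 2/7)*(-8 + M) = (2/7 + p)*(-8 + M) = (-8 + M)*(2/7 + p))
-277 + H(13, 10)*130 = -277 + (-16/7 - 8*13 + (2/7)*10 + 10*13)*130 = -277 + (-16/7 - 104 + 20/7 + 130)*130 = -277 + (186/7)*130 = -277 + 24180/7 = 22241/7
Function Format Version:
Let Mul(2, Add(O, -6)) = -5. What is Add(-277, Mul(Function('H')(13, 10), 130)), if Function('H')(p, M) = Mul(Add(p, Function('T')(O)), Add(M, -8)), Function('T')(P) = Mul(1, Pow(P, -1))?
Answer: Rational(22241, 7) ≈ 3177.3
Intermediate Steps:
O = Rational(7, 2) (O = Add(6, Mul(Rational(1, 2), -5)) = Add(6, Rational(-5, 2)) = Rational(7, 2) ≈ 3.5000)
Function('T')(P) = Pow(P, -1)
Function('H')(p, M) = Mul(Add(-8, M), Add(Rational(2, 7), p)) (Function('H')(p, M) = Mul(Add(p, Pow(Rational(7, 2), -1)), Add(M, -8)) = Mul(Add(p, Rational(2, 7)), Add(-8, M)) = Mul(Add(Rational(2, 7), p), Add(-8, M)) = Mul(Add(-8, M), Add(Rational(2, 7), p)))
Add(-277, Mul(Function('H')(13, 10), 130)) = Add(-277, Mul(Add(Rational(-16, 7), Mul(-8, 13), Mul(Rational(2, 7), 10), Mul(10, 13)), 130)) = Add(-277, Mul(Add(Rational(-16, 7), -104, Rational(20, 7), 130), 130)) = Add(-277, Mul(Rational(186, 7), 130)) = Add(-277, Rational(24180, 7)) = Rational(22241, 7)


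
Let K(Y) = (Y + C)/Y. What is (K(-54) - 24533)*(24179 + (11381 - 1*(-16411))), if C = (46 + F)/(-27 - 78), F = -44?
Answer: -3614490489649/2835 ≈ -1.2750e+9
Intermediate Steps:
C = -2/105 (C = (46 - 44)/(-27 - 78) = 2/(-105) = 2*(-1/105) = -2/105 ≈ -0.019048)
K(Y) = (-2/105 + Y)/Y (K(Y) = (Y - 2/105)/Y = (-2/105 + Y)/Y)
(K(-54) - 24533)*(24179 + (11381 - 1*(-16411))) = ((-2/105 - 54)/(-54) - 24533)*(24179 + (11381 - 1*(-16411))) = (-1/54*(-5672/105) - 24533)*(24179 + (11381 + 16411)) = (2836/2835 - 24533)*(24179 + 27792) = -69548219/2835*51971 = -3614490489649/2835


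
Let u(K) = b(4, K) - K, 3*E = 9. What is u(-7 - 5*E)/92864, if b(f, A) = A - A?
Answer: 11/46432 ≈ 0.00023691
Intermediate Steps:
E = 3 (E = (⅓)*9 = 3)
b(f, A) = 0
u(K) = -K (u(K) = 0 - K = -K)
u(-7 - 5*E)/92864 = -(-7 - 5*3)/92864 = -(-7 - 15)*(1/92864) = -1*(-22)*(1/92864) = 22*(1/92864) = 11/46432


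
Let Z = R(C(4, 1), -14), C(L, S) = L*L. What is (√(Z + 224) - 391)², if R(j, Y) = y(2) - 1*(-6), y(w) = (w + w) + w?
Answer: 153117 - 1564*√59 ≈ 1.4110e+5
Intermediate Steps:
y(w) = 3*w (y(w) = 2*w + w = 3*w)
C(L, S) = L²
R(j, Y) = 12 (R(j, Y) = 3*2 - 1*(-6) = 6 + 6 = 12)
Z = 12
(√(Z + 224) - 391)² = (√(12 + 224) - 391)² = (√236 - 391)² = (2*√59 - 391)² = (-391 + 2*√59)²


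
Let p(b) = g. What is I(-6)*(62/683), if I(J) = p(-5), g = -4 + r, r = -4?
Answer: -496/683 ≈ -0.72621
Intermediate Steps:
g = -8 (g = -4 - 4 = -8)
p(b) = -8
I(J) = -8
I(-6)*(62/683) = -496/683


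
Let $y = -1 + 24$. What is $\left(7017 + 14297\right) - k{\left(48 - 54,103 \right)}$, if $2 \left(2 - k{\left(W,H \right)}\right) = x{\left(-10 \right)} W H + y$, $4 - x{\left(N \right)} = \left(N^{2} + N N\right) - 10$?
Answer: $\frac{157595}{2} \approx 78798.0$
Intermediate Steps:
$x{\left(N \right)} = 14 - 2 N^{2}$ ($x{\left(N \right)} = 4 - \left(\left(N^{2} + N N\right) - 10\right) = 4 - \left(\left(N^{2} + N^{2}\right) - 10\right) = 4 - \left(2 N^{2} - 10\right) = 4 - \left(-10 + 2 N^{2}\right) = 14 - 2 N^{2}$)
$y = 23$
$k{\left(W,H \right)} = - \frac{19}{2} + 93 H W$ ($k{\left(W,H \right)} = 2 - \frac{\left(14 - 2 \left(-10\right)^{2}\right) W H + 23}{2} = 2 - \frac{\left(14 - 200\right) W H + 23}{2} = 2 - \frac{- 186 W H + 23}{2} = 2 - \frac{- 186 H W + 23}{2} = 2 - \frac{23 - 186 H W}{2} = 2 + \left(- \frac{23}{2} + 93 H W\right) = - \frac{19}{2} + 93 H W$)
$\left(7017 + 14297\right) - k{\left(48 - 54,103 \right)} = \left(7017 + 14297\right) - \left(- \frac{19}{2} + 93 \cdot 103 \left(48 - 54\right)\right) = 21314 - \left(- \frac{19}{2} + 93 \cdot 103 \left(-6\right)\right) = 21314 - \left(- \frac{19}{2} - 57474\right) = 21314 - - \frac{114967}{2} = 21314 + \frac{114967}{2} = \frac{157595}{2}$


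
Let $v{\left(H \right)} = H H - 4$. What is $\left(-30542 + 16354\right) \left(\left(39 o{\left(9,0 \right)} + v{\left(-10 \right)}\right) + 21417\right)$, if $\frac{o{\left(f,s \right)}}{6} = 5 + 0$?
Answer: $-321826404$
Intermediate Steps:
$o{\left(f,s \right)} = 30$ ($o{\left(f,s \right)} = 6 \left(5 + 0\right) = 6 \cdot 5 = 30$)
$v{\left(H \right)} = -4 + H^{2}$ ($v{\left(H \right)} = H^{2} - 4 = -4 + H^{2}$)
$\left(-30542 + 16354\right) \left(\left(39 o{\left(9,0 \right)} + v{\left(-10 \right)}\right) + 21417\right) = \left(-30542 + 16354\right) \left(\left(39 \cdot 30 - \left(4 - \left(-10\right)^{2}\right)\right) + 21417\right) = - 14188 \left(\left(1170 + \left(-4 + 100\right)\right) + 21417\right) = - 14188 \left(\left(1170 + 96\right) + 21417\right) = - 14188 \left(1266 + 21417\right) = \left(-14188\right) 22683 = -321826404$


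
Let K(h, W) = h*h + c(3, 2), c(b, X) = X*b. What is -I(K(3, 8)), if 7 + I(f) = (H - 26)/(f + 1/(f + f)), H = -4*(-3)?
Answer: 3577/451 ≈ 7.9313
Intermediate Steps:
H = 12
K(h, W) = 6 + h**2 (K(h, W) = h*h + 2*3 = h**2 + 6 = 6 + h**2)
I(f) = -7 - 14/(f + 1/(2*f)) (I(f) = -7 + (12 - 26)/(f + 1/(f + f)) = -7 - 14/(f + 1/(2*f)))
-I(K(3, 8)) = -7*(-1 - 4*(6 + 3**2) - 2*(6 + 3**2)**2)/(1 + 2*(6 + 3**2)**2) = -7*(-1 - 4*(6 + 9) - 2*(6 + 9)**2)/(1 + 2*(6 + 9)**2) = -7*(-1 - 4*15 - 2*15**2)/(1 + 2*15**2) = -7*(-1 - 60 - 2*225)/(1 + 2*225) = -7*(-1 - 60 - 450)/(1 + 450) = -7*(-511)/451 = -1*(-3577/451) = 3577/451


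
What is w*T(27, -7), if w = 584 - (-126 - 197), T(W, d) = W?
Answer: 24489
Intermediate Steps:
w = 907 (w = 584 - 1*(-323) = 584 + 323 = 907)
w*T(27, -7) = 907*27 = 24489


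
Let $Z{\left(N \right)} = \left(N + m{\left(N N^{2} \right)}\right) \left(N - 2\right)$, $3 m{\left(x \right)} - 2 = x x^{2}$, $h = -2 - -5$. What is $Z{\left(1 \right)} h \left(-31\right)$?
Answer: $186$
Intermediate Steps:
$h = 3$ ($h = -2 + 5 = 3$)
$m{\left(x \right)} = \frac{2}{3} + \frac{x^{3}}{3}$ ($m{\left(x \right)} = \frac{2}{3} + \frac{x x^{2}}{3} = \frac{2}{3} + \frac{x^{3}}{3}$)
$Z{\left(N \right)} = \left(-2 + N\right) \left(\frac{2}{3} + N + \frac{N^{9}}{3}\right)$ ($Z{\left(N \right)} = \left(N + \left(\frac{2}{3} + \frac{\left(N N^{2}\right)^{3}}{3}\right)\right) \left(N - 2\right) = \left(N + \left(\frac{2}{3} + \frac{\left(N^{3}\right)^{3}}{3}\right)\right) \left(-2 + N\right) = \left(N + \left(\frac{2}{3} + \frac{N^{9}}{3}\right)\right) \left(-2 + N\right) = \left(\frac{2}{3} + N + \frac{N^{9}}{3}\right) \left(-2 + N\right) = \left(-2 + N\right) \left(\frac{2}{3} + N + \frac{N^{9}}{3}\right)$)
$Z{\left(1 \right)} h \left(-31\right) = \left(- \frac{4}{3} + 1^{2} - \frac{4}{3} - \frac{2 \cdot 1^{9}}{3} + \frac{1^{10}}{3}\right) 3 \left(-31\right) = \left(- \frac{4}{3} + 1 - \frac{4}{3} - \frac{2}{3} + \frac{1}{3} \cdot 1\right) 3 \left(-31\right) = \left(- \frac{4}{3} + 1 - \frac{4}{3} - \frac{2}{3} + \frac{1}{3}\right) 3 \left(-31\right) = \left(-2\right) 3 \left(-31\right) = \left(-6\right) \left(-31\right) = 186$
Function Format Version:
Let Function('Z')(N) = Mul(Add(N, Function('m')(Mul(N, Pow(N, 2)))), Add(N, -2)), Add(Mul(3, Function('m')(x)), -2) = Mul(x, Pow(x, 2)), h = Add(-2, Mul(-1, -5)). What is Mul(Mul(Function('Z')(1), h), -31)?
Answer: 186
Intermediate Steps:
h = 3 (h = Add(-2, 5) = 3)
Function('m')(x) = Add(Rational(2, 3), Mul(Rational(1, 3), Pow(x, 3))) (Function('m')(x) = Add(Rational(2, 3), Mul(Rational(1, 3), Mul(x, Pow(x, 2)))) = Add(Rational(2, 3), Mul(Rational(1, 3), Pow(x, 3))))
Function('Z')(N) = Mul(Add(-2, N), Add(Rational(2, 3), N, Mul(Rational(1, 3), Pow(N, 9)))) (Function('Z')(N) = Mul(Add(N, Add(Rational(2, 3), Mul(Rational(1, 3), Pow(Mul(N, Pow(N, 2)), 3)))), Add(N, -2)) = Mul(Add(N, Add(Rational(2, 3), Mul(Rational(1, 3), Pow(Pow(N, 3), 3)))), Add(-2, N)) = Mul(Add(N, Add(Rational(2, 3), Mul(Rational(1, 3), Pow(N, 9)))), Add(-2, N)) = Mul(Add(Rational(2, 3), N, Mul(Rational(1, 3), Pow(N, 9))), Add(-2, N)) = Mul(Add(-2, N), Add(Rational(2, 3), N, Mul(Rational(1, 3), Pow(N, 9)))))
Mul(Mul(Function('Z')(1), h), -31) = Mul(Mul(Add(Rational(-4, 3), Pow(1, 2), Mul(Rational(-4, 3), 1), Mul(Rational(-2, 3), Pow(1, 9)), Mul(Rational(1, 3), Pow(1, 10))), 3), -31) = Mul(Mul(Add(Rational(-4, 3), 1, Rational(-4, 3), Mul(Rational(-2, 3), 1), Mul(Rational(1, 3), 1)), 3), -31) = Mul(Mul(Add(Rational(-4, 3), 1, Rational(-4, 3), Rational(-2, 3), Rational(1, 3)), 3), -31) = Mul(Mul(-2, 3), -31) = Mul(-6, -31) = 186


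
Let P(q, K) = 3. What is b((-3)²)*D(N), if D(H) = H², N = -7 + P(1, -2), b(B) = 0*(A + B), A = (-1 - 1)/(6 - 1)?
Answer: 0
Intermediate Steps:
A = -⅖ (A = -2/5 = -2*⅕ = -⅖ ≈ -0.40000)
b(B) = 0 (b(B) = 0*(-⅖ + B) = 0)
N = -4 (N = -7 + 3 = -4)
b((-3)²)*D(N) = 0*(-4)² = 0*16 = 0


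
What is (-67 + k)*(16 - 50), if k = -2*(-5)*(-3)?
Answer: 3298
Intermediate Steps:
k = -30 (k = 10*(-3) = -30)
(-67 + k)*(16 - 50) = (-67 - 30)*(16 - 50) = -97*(-34) = 3298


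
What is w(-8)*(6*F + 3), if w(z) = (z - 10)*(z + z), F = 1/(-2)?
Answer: 0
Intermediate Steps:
F = -½ (F = 1*(-½) = -½ ≈ -0.50000)
w(z) = 2*z*(-10 + z) (w(z) = (-10 + z)*(2*z) = 2*z*(-10 + z))
w(-8)*(6*F + 3) = (2*(-8)*(-10 - 8))*(6*(-½) + 3) = (2*(-8)*(-18))*(-3 + 3) = 288*0 = 0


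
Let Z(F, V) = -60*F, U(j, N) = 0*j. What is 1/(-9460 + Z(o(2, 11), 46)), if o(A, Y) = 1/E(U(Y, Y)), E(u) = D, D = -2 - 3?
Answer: -1/9448 ≈ -0.00010584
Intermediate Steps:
U(j, N) = 0
D = -5
E(u) = -5
o(A, Y) = -⅕ (o(A, Y) = 1/(-5) = -⅕)
1/(-9460 + Z(o(2, 11), 46)) = 1/(-9460 - 60*(-⅕)) = 1/(-9460 + 12) = 1/(-9448) = -1/9448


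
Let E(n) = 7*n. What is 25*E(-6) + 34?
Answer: -1016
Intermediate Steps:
25*E(-6) + 34 = 25*(7*(-6)) + 34 = 25*(-42) + 34 = -1050 + 34 = -1016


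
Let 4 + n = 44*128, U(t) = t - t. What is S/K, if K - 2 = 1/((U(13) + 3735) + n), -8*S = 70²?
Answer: -11469675/37454 ≈ -306.23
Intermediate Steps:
S = -1225/2 (S = -⅛*70² = -⅛*4900 = -1225/2 ≈ -612.50)
U(t) = 0
n = 5628 (n = -4 + 44*128 = -4 + 5632 = 5628)
K = 18727/9363 (K = 2 + 1/((0 + 3735) + 5628) = 2 + 1/(3735 + 5628) = 2 + 1/9363 = 18727/9363 ≈ 2.0001)
S/K = -1225/(2*18727/9363) = -1225/2*9363/18727 = -11469675/37454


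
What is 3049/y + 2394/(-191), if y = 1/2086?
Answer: 1214798480/191 ≈ 6.3602e+6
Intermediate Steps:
y = 1/2086 ≈ 0.00047939
3049/y + 2394/(-191) = 3049/(1/2086) + 2394/(-191) = 3049*2086 + 2394*(-1/191) = 6360214 - 2394/191 = 1214798480/191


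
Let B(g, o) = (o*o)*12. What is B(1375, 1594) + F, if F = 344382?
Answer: 30834414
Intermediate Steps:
B(g, o) = 12*o**2 (B(g, o) = o**2*12 = 12*o**2)
B(1375, 1594) + F = 12*1594**2 + 344382 = 12*2540836 + 344382 = 30490032 + 344382 = 30834414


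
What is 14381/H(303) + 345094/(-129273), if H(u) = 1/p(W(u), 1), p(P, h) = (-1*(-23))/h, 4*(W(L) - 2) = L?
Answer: 42758380205/129273 ≈ 3.3076e+5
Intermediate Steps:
W(L) = 2 + L/4
p(P, h) = 23/h
H(u) = 1/23 (H(u) = 1/(23/1) = 1/(23*1) = 1/23)
14381/H(303) + 345094/(-129273) = 14381/(1/23) + 345094/(-129273) = 14381*23 + 345094*(-1/129273) = 330763 - 345094/129273 = 42758380205/129273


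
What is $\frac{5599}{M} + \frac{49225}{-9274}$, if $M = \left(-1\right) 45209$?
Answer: $- \frac{2277338151}{419268266} \approx -5.4317$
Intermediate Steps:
$M = -45209$
$\frac{5599}{M} + \frac{49225}{-9274} = \frac{5599}{-45209} + \frac{49225}{-9274} = 5599 \left(- \frac{1}{45209}\right) + 49225 \left(- \frac{1}{9274}\right) = - \frac{5599}{45209} - \frac{49225}{9274} = - \frac{2277338151}{419268266}$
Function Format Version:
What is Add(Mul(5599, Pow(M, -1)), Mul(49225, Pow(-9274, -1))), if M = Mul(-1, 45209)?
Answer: Rational(-2277338151, 419268266) ≈ -5.4317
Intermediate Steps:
M = -45209
Add(Mul(5599, Pow(M, -1)), Mul(49225, Pow(-9274, -1))) = Add(Mul(5599, Pow(-45209, -1)), Mul(49225, Pow(-9274, -1))) = Add(Mul(5599, Rational(-1, 45209)), Mul(49225, Rational(-1, 9274))) = Add(Rational(-5599, 45209), Rational(-49225, 9274)) = Rational(-2277338151, 419268266)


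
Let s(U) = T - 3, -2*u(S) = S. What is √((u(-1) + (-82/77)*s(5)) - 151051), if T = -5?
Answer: I*√3582111610/154 ≈ 388.64*I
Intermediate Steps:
u(S) = -S/2
s(U) = -8 (s(U) = -5 - 3 = -8)
√((u(-1) + (-82/77)*s(5)) - 151051) = √((-½*(-1) - 82/77*(-8)) - 151051) = √((½ - 82*1/77*(-8)) - 151051) = √((½ - 82/77*(-8)) - 151051) = √((½ + 656/77) - 151051) = √(1389/154 - 151051) = √(-23260465/154) = I*√3582111610/154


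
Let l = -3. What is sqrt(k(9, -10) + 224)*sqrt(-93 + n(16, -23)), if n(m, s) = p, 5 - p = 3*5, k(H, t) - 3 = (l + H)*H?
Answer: I*sqrt(28943) ≈ 170.13*I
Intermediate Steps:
k(H, t) = 3 + H*(-3 + H) (k(H, t) = 3 + (-3 + H)*H = 3 + H*(-3 + H))
p = -10 (p = 5 - 3*5 = 5 - 1*15 = 5 - 15 = -10)
n(m, s) = -10
sqrt(k(9, -10) + 224)*sqrt(-93 + n(16, -23)) = sqrt((3 + 9**2 - 3*9) + 224)*sqrt(-93 - 10) = sqrt((3 + 81 - 27) + 224)*sqrt(-103) = sqrt(57 + 224)*(I*sqrt(103)) = sqrt(281)*(I*sqrt(103)) = I*sqrt(28943)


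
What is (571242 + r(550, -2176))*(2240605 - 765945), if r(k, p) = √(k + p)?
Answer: 842387727720 + 1474660*I*√1626 ≈ 8.4239e+11 + 5.9464e+7*I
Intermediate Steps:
(571242 + r(550, -2176))*(2240605 - 765945) = (571242 + √(550 - 2176))*(2240605 - 765945) = (571242 + √(-1626))*1474660 = (571242 + I*√1626)*1474660 = 842387727720 + 1474660*I*√1626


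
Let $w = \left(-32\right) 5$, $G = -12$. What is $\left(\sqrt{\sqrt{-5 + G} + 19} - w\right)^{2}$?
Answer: $\left(160 + \sqrt{19 + i \sqrt{17}}\right)^{2} \approx 27022.0 + 154.6 i$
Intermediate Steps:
$w = -160$
$\left(\sqrt{\sqrt{-5 + G} + 19} - w\right)^{2} = \left(\sqrt{\sqrt{-5 - 12} + 19} - -160\right)^{2} = \left(\sqrt{\sqrt{-17} + 19} + 160\right)^{2} = \left(\sqrt{i \sqrt{17} + 19} + 160\right)^{2} = \left(\sqrt{19 + i \sqrt{17}} + 160\right)^{2} = \left(160 + \sqrt{19 + i \sqrt{17}}\right)^{2}$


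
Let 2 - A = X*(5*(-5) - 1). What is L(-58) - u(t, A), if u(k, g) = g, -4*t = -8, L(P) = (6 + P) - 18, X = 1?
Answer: -98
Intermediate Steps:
A = 28 (A = 2 - (5*(-5) - 1) = 2 - (-25 - 1) = 2 - (-26) = 2 - 1*(-26) = 2 + 26 = 28)
L(P) = -12 + P
t = 2 (t = -¼*(-8) = 2)
L(-58) - u(t, A) = (-12 - 58) - 1*28 = -70 - 28 = -98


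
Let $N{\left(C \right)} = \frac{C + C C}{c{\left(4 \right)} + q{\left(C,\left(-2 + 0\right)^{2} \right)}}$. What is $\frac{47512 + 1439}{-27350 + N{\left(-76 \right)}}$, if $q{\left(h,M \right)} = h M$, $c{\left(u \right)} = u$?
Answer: $- \frac{5439}{3041} \approx -1.7886$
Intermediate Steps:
$q{\left(h,M \right)} = M h$
$N{\left(C \right)} = \frac{C + C^{2}}{4 + 4 C}$ ($N{\left(C \right)} = \frac{C + C C}{4 + \left(-2 + 0\right)^{2} C} = \frac{C + C^{2}}{4 + \left(-2\right)^{2} C} = \frac{C + C^{2}}{4 + 4 C}$)
$\frac{47512 + 1439}{-27350 + N{\left(-76 \right)}} = \frac{47512 + 1439}{-27350 + \frac{1}{4} \left(-76\right)} = \frac{48951}{-27350 - 19} = \frac{48951}{-27369} = 48951 \left(- \frac{1}{27369}\right) = - \frac{5439}{3041}$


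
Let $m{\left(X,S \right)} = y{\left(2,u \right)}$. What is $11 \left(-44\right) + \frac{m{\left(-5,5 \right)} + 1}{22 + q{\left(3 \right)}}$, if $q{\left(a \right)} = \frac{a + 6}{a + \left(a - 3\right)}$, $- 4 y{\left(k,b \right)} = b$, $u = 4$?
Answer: $-484$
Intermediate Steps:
$y{\left(k,b \right)} = - \frac{b}{4}$
$q{\left(a \right)} = \frac{6 + a}{-3 + 2 a}$ ($q{\left(a \right)} = \frac{6 + a}{a + \left(-3 + a\right)} = \frac{6 + a}{-3 + 2 a}$)
$m{\left(X,S \right)} = -1$ ($m{\left(X,S \right)} = \left(- \frac{1}{4}\right) 4 = -1$)
$11 \left(-44\right) + \frac{m{\left(-5,5 \right)} + 1}{22 + q{\left(3 \right)}} = 11 \left(-44\right) + \frac{-1 + 1}{22 + \frac{6 + 3}{-3 + 2 \cdot 3}} = -484 + \frac{0}{22 + \frac{1}{-3 + 6} \cdot 9} = -484 + \frac{0}{22 + \frac{1}{3} \cdot 9} = -484 + \frac{0}{22 + 3} = -484 + \frac{0}{25} = -484 + 0 \cdot \frac{1}{25} = -484 + 0 = -484$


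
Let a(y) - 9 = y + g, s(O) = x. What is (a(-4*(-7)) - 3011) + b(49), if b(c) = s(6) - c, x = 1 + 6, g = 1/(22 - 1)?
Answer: -63335/21 ≈ -3016.0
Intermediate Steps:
g = 1/21 ≈ 0.047619
x = 7
s(O) = 7
b(c) = 7 - c
a(y) = 190/21 + y (a(y) = 9 + (y + 1/21) = 9 + (1/21 + y) = 190/21 + y)
(a(-4*(-7)) - 3011) + b(49) = ((190/21 - 4*(-7)) - 3011) + (7 - 1*49) = ((190/21 + 28) - 3011) + (7 - 49) = (778/21 - 3011) - 42 = -62453/21 - 42 = -63335/21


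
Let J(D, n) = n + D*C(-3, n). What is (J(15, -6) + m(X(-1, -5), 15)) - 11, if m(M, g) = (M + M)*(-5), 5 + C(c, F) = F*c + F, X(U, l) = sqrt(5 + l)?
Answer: 88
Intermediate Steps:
C(c, F) = -5 + F + F*c (C(c, F) = -5 + (F*c + F) = -5 + (F + F*c) = -5 + F + F*c)
m(M, g) = -10*M (m(M, g) = (2*M)*(-5) = -10*M)
J(D, n) = n + D*(-5 - 2*n) (J(D, n) = n + D*(-5 + n + n*(-3)) = n + D*(-5 + n - 3*n) = n + D*(-5 - 2*n))
(J(15, -6) + m(X(-1, -5), 15)) - 11 = ((-6 - 1*15*(5 + 2*(-6))) - 10*sqrt(5 - 5)) - 11 = ((-6 - 1*15*(5 - 12)) - 10*sqrt(0)) - 11 = ((-6 - 1*15*(-7)) - 10*0) - 11 = ((-6 + 105) + 0) - 11 = (99 + 0) - 11 = 99 - 11 = 88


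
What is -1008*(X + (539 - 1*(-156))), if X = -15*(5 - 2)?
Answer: -655200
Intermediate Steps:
X = -45 (X = -15*3 = -45)
-1008*(X + (539 - 1*(-156))) = -1008*(-45 + (539 - 1*(-156))) = -1008*(-45 + (539 + 156)) = -1008*(-45 + 695) = -1008*650 = -655200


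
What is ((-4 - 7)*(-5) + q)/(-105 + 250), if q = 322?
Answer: 13/5 ≈ 2.6000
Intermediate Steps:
((-4 - 7)*(-5) + q)/(-105 + 250) = ((-4 - 7)*(-5) + 322)/(-105 + 250) = (-11*(-5) + 322)/145 = (55 + 322)*(1/145) = 377*(1/145) = 13/5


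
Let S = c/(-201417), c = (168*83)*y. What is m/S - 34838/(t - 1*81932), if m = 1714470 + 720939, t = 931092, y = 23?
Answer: -754602938428243/493361960 ≈ -1.5295e+6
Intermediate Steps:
c = 320712 (c = (168*83)*23 = 13944*23 = 320712)
S = -106904/67139 (S = 320712/(-201417) = 320712*(-1/201417) = -106904/67139 ≈ -1.5923)
m = 2435409
m/S - 34838/(t - 1*81932) = 2435409/(-106904/67139) - 34838/(931092 - 1*81932) = 2435409*(-67139/106904) - 34838/(931092 - 81932) = -163510924851/106904 - 34838/849160 = -163510924851/106904 - 34838*1/849160 = -163510924851/106904 - 17419/424580 = -754602938428243/493361960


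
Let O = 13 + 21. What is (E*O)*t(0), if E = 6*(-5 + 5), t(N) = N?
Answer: 0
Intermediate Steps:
E = 0 (E = 6*0 = 0)
O = 34
(E*O)*t(0) = (0*34)*0 = 0*0 = 0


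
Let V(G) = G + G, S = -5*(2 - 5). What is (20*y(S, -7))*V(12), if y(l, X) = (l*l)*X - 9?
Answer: -760320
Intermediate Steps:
S = 15 (S = -5*(-3) = 15)
y(l, X) = -9 + X*l**2 (y(l, X) = l**2*X - 9 = X*l**2 - 9 = -9 + X*l**2)
V(G) = 2*G
(20*y(S, -7))*V(12) = (20*(-9 - 7*15**2))*(2*12) = (20*(-9 - 7*225))*24 = (20*(-9 - 1575))*24 = (20*(-1584))*24 = -31680*24 = -760320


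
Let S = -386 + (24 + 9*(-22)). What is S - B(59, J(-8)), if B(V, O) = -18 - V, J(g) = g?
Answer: -483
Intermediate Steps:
S = -560 (S = -386 + (24 - 198) = -386 - 174 = -560)
S - B(59, J(-8)) = -560 - (-18 - 1*59) = -560 - (-18 - 59) = -560 - 1*(-77) = -560 + 77 = -483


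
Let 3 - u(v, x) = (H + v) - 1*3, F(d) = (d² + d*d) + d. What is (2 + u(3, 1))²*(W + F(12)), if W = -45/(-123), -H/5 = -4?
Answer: 2770875/41 ≈ 67582.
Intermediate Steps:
H = 20 (H = -5*(-4) = 20)
W = 15/41 (W = -45*(-1/123) = 15/41 ≈ 0.36585)
F(d) = d + 2*d² (F(d) = (d² + d²) + d = 2*d² + d = d + 2*d²)
u(v, x) = -14 - v (u(v, x) = 3 - ((20 + v) - 1*3) = 3 - ((20 + v) - 3) = 3 - (17 + v) = 3 + (-17 - v) = -14 - v)
(2 + u(3, 1))²*(W + F(12)) = (2 + (-14 - 1*3))²*(15/41 + 12*(1 + 2*12)) = (2 + (-14 - 3))²*(15/41 + 12*(1 + 24)) = (2 - 17)²*(15/41 + 12*25) = (-15)²*(15/41 + 300) = 225*(12315/41) = 2770875/41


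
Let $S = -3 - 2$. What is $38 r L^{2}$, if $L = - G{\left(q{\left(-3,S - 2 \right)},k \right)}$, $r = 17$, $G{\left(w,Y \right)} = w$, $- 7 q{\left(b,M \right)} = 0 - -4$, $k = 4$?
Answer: $\frac{10336}{49} \approx 210.94$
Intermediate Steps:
$S = -5$ ($S = -3 - 2 = -5$)
$q{\left(b,M \right)} = - \frac{4}{7}$ ($q{\left(b,M \right)} = - \frac{0 - -4}{7} = - \frac{0 + 4}{7} = \left(- \frac{1}{7}\right) 4 = - \frac{4}{7}$)
$L = \frac{4}{7}$ ($L = \left(-1\right) \left(- \frac{4}{7}\right) = \frac{4}{7} \approx 0.57143$)
$38 r L^{2} = 38 \cdot 17 \left(\frac{4}{7}\right)^{2} = 646 \cdot \frac{16}{49} = \frac{10336}{49}$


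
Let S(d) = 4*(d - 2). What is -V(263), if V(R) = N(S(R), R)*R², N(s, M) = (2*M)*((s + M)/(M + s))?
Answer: -36382894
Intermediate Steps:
S(d) = -8 + 4*d (S(d) = 4*(-2 + d) = -8 + 4*d)
N(s, M) = 2*M (N(s, M) = (2*M)*((M + s)/(M + s)) = (2*M)*1 = 2*M)
V(R) = 2*R³ (V(R) = (2*R)*R² = 2*R³)
-V(263) = -2*263³ = -2*18191447 = -1*36382894 = -36382894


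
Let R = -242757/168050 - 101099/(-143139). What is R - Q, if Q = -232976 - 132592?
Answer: 8793540969526327/24054508950 ≈ 3.6557e+5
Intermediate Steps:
R = -17758307273/24054508950 (R = -242757*1/168050 - 101099*(-1/143139) = -242757/168050 + 101099/143139 = -17758307273/24054508950 ≈ -0.73825)
Q = -365568
R - Q = -17758307273/24054508950 - 1*(-365568) = -17758307273/24054508950 + 365568 = 8793540969526327/24054508950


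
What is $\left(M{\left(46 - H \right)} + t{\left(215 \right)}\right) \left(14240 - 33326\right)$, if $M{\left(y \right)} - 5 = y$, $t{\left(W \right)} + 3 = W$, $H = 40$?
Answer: $-4256178$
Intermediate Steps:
$t{\left(W \right)} = -3 + W$
$M{\left(y \right)} = 5 + y$
$\left(M{\left(46 - H \right)} + t{\left(215 \right)}\right) \left(14240 - 33326\right) = \left(\left(5 + \left(46 - 40\right)\right) + \left(-3 + 215\right)\right) \left(14240 - 33326\right) = \left(\left(5 + \left(46 - 40\right)\right) + 212\right) \left(-19086\right) = \left(\left(5 + 6\right) + 212\right) \left(-19086\right) = \left(11 + 212\right) \left(-19086\right) = 223 \left(-19086\right) = -4256178$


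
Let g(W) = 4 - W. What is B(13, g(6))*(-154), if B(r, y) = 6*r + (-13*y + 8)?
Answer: -17248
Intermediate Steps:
B(r, y) = 8 - 13*y + 6*r (B(r, y) = 6*r + (8 - 13*y) = 8 - 13*y + 6*r)
B(13, g(6))*(-154) = (8 - 13*(4 - 1*6) + 6*13)*(-154) = (8 - 13*(4 - 6) + 78)*(-154) = (8 - 13*(-2) + 78)*(-154) = (8 + 26 + 78)*(-154) = 112*(-154) = -17248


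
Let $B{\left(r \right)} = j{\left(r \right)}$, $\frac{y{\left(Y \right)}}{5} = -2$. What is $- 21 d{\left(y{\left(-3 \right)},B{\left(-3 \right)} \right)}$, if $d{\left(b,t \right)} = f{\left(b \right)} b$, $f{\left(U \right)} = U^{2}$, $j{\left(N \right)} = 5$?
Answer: $21000$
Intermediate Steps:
$y{\left(Y \right)} = -10$ ($y{\left(Y \right)} = 5 \left(-2\right) = -10$)
$B{\left(r \right)} = 5$
$d{\left(b,t \right)} = b^{3}$ ($d{\left(b,t \right)} = b^{2} b = b^{3}$)
$- 21 d{\left(y{\left(-3 \right)},B{\left(-3 \right)} \right)} = - 21 \left(-10\right)^{3} = \left(-21\right) \left(-1000\right) = 21000$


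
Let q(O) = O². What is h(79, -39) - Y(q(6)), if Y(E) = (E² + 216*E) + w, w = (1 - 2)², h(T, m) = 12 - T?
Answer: -9140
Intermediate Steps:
w = 1 (w = (-1)² = 1)
Y(E) = 1 + E² + 216*E (Y(E) = (E² + 216*E) + 1 = 1 + E² + 216*E)
h(79, -39) - Y(q(6)) = (12 - 1*79) - (1 + (6²)² + 216*6²) = (12 - 79) - (1 + 36² + 216*36) = -67 - (1 + 1296 + 7776) = -67 - 1*9073 = -67 - 9073 = -9140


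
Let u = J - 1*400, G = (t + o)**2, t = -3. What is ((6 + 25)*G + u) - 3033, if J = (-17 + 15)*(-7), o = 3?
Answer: -3419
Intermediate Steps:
J = 14 (J = -2*(-7) = 14)
G = 0 (G = (-3 + 3)**2 = 0**2 = 0)
u = -386 (u = 14 - 1*400 = 14 - 400 = -386)
((6 + 25)*G + u) - 3033 = ((6 + 25)*0 - 386) - 3033 = (31*0 - 386) - 3033 = (0 - 386) - 3033 = -386 - 3033 = -3419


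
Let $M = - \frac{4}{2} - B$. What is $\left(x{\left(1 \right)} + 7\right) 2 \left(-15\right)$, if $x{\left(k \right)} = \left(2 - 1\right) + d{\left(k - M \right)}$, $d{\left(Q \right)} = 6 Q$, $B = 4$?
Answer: $-1500$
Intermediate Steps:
$M = -6$ ($M = - \frac{4}{2} - 4 = \left(-4\right) \frac{1}{2} - 4 = -2 - 4 = -6$)
$x{\left(k \right)} = 37 + 6 k$ ($x{\left(k \right)} = \left(2 - 1\right) + 6 \left(k - -6\right) = 1 + 6 \left(k + 6\right) = 1 + 6 \left(6 + k\right) = 1 + \left(36 + 6 k\right) = 37 + 6 k$)
$\left(x{\left(1 \right)} + 7\right) 2 \left(-15\right) = \left(\left(37 + 6 \cdot 1\right) + 7\right) 2 \left(-15\right) = \left(\left(37 + 6\right) + 7\right) 2 \left(-15\right) = \left(43 + 7\right) 2 \left(-15\right) = 50 \cdot 2 \left(-15\right) = 100 \left(-15\right) = -1500$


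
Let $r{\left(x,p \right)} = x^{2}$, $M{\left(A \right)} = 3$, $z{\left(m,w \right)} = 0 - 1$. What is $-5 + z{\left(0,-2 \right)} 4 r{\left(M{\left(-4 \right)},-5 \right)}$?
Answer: $-41$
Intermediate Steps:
$z{\left(m,w \right)} = -1$
$-5 + z{\left(0,-2 \right)} 4 r{\left(M{\left(-4 \right)},-5 \right)} = -5 + \left(-1\right) 4 \cdot 3^{2} = -5 - 36 = -41$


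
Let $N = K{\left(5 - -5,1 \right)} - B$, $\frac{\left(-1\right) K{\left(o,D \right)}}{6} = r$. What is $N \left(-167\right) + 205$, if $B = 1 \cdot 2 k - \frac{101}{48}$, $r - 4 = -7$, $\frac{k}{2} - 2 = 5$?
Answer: $\frac{73133}{48} \approx 1523.6$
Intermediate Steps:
$k = 14$ ($k = 4 + 2 \cdot 5 = 4 + 10 = 14$)
$r = -3$ ($r = 4 - 7 = -3$)
$K{\left(o,D \right)} = 18$ ($K{\left(o,D \right)} = \left(-6\right) \left(-3\right) = 18$)
$B = \frac{1243}{48}$ ($B = 1 \cdot 2 \cdot 14 - \frac{101}{48} = 2 \cdot 14 - \frac{101}{48} = 28 - \frac{101}{48} = \frac{1243}{48} \approx 25.896$)
$N = - \frac{379}{48}$ ($N = 18 - \frac{1243}{48} = - \frac{379}{48} \approx -7.8958$)
$N \left(-167\right) + 205 = \left(- \frac{379}{48}\right) \left(-167\right) + 205 = \frac{63293}{48} + 205 = \frac{73133}{48}$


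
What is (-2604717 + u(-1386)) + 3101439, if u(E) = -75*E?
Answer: 600672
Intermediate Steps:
(-2604717 + u(-1386)) + 3101439 = (-2604717 - 75*(-1386)) + 3101439 = (-2604717 + 103950) + 3101439 = -2500767 + 3101439 = 600672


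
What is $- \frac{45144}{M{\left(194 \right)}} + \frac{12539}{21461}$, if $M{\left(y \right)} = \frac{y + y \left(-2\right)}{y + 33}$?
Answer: $\frac{109964032367}{2081717} \approx 52824.0$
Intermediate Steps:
$M{\left(y \right)} = - \frac{y}{33 + y}$ ($M{\left(y \right)} = \frac{y - 2 y}{33 + y} = \frac{\left(-1\right) y}{33 + y} = - \frac{y}{33 + y}$)
$- \frac{45144}{M{\left(194 \right)}} + \frac{12539}{21461} = - \frac{45144}{\left(-1\right) 194 \frac{1}{33 + 194}} + \frac{12539}{21461} = - \frac{45144}{\left(-1\right) 194 \cdot \frac{1}{227}} + 12539 \cdot \frac{1}{21461} = - \frac{45144}{\left(-1\right) 194 \cdot \frac{1}{227}} + \frac{12539}{21461} = - \frac{45144}{- \frac{194}{227}} + \frac{12539}{21461} = \left(-45144\right) \left(- \frac{227}{194}\right) + \frac{12539}{21461} = \frac{5123844}{97} + \frac{12539}{21461} = \frac{109964032367}{2081717}$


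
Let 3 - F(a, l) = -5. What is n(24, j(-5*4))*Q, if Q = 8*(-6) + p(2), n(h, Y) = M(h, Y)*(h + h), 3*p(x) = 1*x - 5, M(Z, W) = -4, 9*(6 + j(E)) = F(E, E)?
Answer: 9408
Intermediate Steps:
F(a, l) = 8 (F(a, l) = 3 - 1*(-5) = 3 + 5 = 8)
j(E) = -46/9 (j(E) = -6 + (⅑)*8 = -6 + 8/9 = -46/9)
p(x) = -5/3 + x/3 (p(x) = (1*x - 5)/3 = (x - 5)/3 = (-5 + x)/3 = -5/3 + x/3)
n(h, Y) = -8*h (n(h, Y) = -4*(h + h) = -8*h)
Q = -49 (Q = 8*(-6) + (-5/3 + (⅓)*2) = -48 + (-5/3 + ⅔) = -48 - 1 = -49)
n(24, j(-5*4))*Q = -8*24*(-49) = -192*(-49) = 9408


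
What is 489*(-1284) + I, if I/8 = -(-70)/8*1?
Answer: -627806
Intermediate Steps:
I = 70 (I = 8*(-(-70)/8*1) = 8*(-10*(-7/8)*1) = 8*((35/4)*1) = 8*(35/4) = 70)
489*(-1284) + I = 489*(-1284) + 70 = -627876 + 70 = -627806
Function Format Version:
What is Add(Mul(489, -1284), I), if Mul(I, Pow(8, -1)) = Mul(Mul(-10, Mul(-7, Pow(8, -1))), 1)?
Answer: -627806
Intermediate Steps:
I = 70 (I = Mul(8, Mul(Mul(-10, Mul(-7, Pow(8, -1))), 1)) = Mul(8, Mul(Mul(-10, Mul(-7, Rational(1, 8))), 1)) = Mul(8, Mul(Mul(-10, Rational(-7, 8)), 1)) = Mul(8, Mul(Rational(35, 4), 1)) = Mul(8, Rational(35, 4)) = 70)
Add(Mul(489, -1284), I) = Add(Mul(489, -1284), 70) = Add(-627876, 70) = -627806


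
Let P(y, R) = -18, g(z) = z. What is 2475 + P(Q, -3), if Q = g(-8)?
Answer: 2457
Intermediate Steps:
Q = -8
2475 + P(Q, -3) = 2475 - 18 = 2457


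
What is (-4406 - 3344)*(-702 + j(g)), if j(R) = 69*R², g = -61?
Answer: -1984364250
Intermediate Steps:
(-4406 - 3344)*(-702 + j(g)) = (-4406 - 3344)*(-702 + 69*(-61)²) = -7750*(-702 + 69*3721) = -7750*(-702 + 256749) = -7750*256047 = -1984364250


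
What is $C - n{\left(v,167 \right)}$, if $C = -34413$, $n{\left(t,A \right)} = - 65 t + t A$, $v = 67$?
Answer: $-41247$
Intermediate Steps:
$n{\left(t,A \right)} = - 65 t + A t$
$C - n{\left(v,167 \right)} = -34413 - 67 \left(-65 + 167\right) = -34413 - 67 \cdot 102 = -34413 - 6834 = -41247$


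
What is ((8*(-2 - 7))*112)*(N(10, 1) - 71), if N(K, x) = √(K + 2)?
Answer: 572544 - 16128*√3 ≈ 5.4461e+5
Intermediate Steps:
N(K, x) = √(2 + K)
((8*(-2 - 7))*112)*(N(10, 1) - 71) = ((8*(-2 - 7))*112)*(√(2 + 10) - 71) = ((8*(-9))*112)*(√12 - 71) = (-72*112)*(2*√3 - 71) = -8064*(-71 + 2*√3) = 572544 - 16128*√3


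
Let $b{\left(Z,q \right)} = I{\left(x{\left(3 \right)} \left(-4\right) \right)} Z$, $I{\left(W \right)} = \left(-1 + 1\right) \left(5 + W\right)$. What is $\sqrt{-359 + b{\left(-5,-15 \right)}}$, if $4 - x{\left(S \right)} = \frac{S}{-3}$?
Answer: $i \sqrt{359} \approx 18.947 i$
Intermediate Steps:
$x{\left(S \right)} = 4 + \frac{S}{3}$ ($x{\left(S \right)} = 4 - \frac{S}{-3} = 4 - S \left(- \frac{1}{3}\right) = 4 - - \frac{S}{3} = 4 + \frac{S}{3}$)
$I{\left(W \right)} = 0$ ($I{\left(W \right)} = 0 \left(5 + W\right) = 0$)
$b{\left(Z,q \right)} = 0$ ($b{\left(Z,q \right)} = 0 Z = 0$)
$\sqrt{-359 + b{\left(-5,-15 \right)}} = \sqrt{-359 + 0} = \sqrt{-359} = i \sqrt{359}$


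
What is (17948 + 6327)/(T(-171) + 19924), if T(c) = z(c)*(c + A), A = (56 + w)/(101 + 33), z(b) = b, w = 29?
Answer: 130114/262943 ≈ 0.49484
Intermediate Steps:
A = 85/134 (A = (56 + 29)/(101 + 33) = 85/134 ≈ 0.63433)
T(c) = c*(85/134 + c) (T(c) = c*(c + 85/134) = c*(85/134 + c))
(17948 + 6327)/(T(-171) + 19924) = (17948 + 6327)/((1/134)*(-171)*(85 + 134*(-171)) + 19924) = 24275/((1/134)*(-171)*(85 - 22914) + 19924) = 24275/((1/134)*(-171)*(-22829) + 19924) = 24275/(3903759/134 + 19924) = 24275/(6573575/134) = 24275*(134/6573575) = 130114/262943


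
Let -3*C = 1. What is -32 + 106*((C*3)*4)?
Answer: -456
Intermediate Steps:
C = -1/3 (C = -1/3*1 = -1/3 ≈ -0.33333)
-32 + 106*((C*3)*4) = -32 + 106*(-1/3*3*4) = -32 + 106*(-1*4) = -32 + 106*(-4) = -32 - 424 = -456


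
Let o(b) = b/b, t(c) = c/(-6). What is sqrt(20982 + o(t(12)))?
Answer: sqrt(20983) ≈ 144.85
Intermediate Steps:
t(c) = -c/6 (t(c) = c*(-1/6) = -c/6)
o(b) = 1
sqrt(20982 + o(t(12))) = sqrt(20982 + 1) = sqrt(20983)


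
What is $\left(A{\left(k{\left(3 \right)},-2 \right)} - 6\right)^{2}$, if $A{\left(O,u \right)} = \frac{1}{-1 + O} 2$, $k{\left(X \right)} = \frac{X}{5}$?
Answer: $121$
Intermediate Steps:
$k{\left(X \right)} = \frac{X}{5}$ ($k{\left(X \right)} = X \frac{1}{5} = \frac{X}{5}$)
$A{\left(O,u \right)} = \frac{2}{-1 + O}$
$\left(A{\left(k{\left(3 \right)},-2 \right)} - 6\right)^{2} = \left(\frac{2}{-1 + \frac{1}{5} \cdot 3} - 6\right)^{2} = \left(\frac{2}{-1 + \frac{3}{5}} - 6\right)^{2} = \left(\frac{2}{- \frac{2}{5}} - 6\right)^{2} = \left(2 \left(- \frac{5}{2}\right) - 6\right)^{2} = \left(-5 - 6\right)^{2} = \left(-11\right)^{2} = 121$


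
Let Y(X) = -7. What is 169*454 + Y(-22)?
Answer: 76719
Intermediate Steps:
169*454 + Y(-22) = 169*454 - 7 = 76726 - 7 = 76719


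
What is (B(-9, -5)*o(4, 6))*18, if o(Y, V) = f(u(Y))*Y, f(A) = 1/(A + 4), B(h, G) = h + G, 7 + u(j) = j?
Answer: -1008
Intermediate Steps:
u(j) = -7 + j
B(h, G) = G + h
f(A) = 1/(4 + A)
o(Y, V) = Y/(-3 + Y) (o(Y, V) = Y/(4 + (-7 + Y)) = Y/(-3 + Y))
(B(-9, -5)*o(4, 6))*18 = ((-5 - 9)*(4/(-3 + 4)))*18 = -56/1*18 = -56*18 = -1008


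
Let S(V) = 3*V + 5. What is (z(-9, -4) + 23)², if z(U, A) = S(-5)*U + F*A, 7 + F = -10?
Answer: 32761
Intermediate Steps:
F = -17 (F = -7 - 10 = -17)
S(V) = 5 + 3*V
z(U, A) = -17*A - 10*U (z(U, A) = (5 + 3*(-5))*U - 17*A = (5 - 15)*U - 17*A = -10*U - 17*A = -17*A - 10*U)
(z(-9, -4) + 23)² = ((-17*(-4) - 10*(-9)) + 23)² = ((68 + 90) + 23)² = (158 + 23)² = 181² = 32761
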